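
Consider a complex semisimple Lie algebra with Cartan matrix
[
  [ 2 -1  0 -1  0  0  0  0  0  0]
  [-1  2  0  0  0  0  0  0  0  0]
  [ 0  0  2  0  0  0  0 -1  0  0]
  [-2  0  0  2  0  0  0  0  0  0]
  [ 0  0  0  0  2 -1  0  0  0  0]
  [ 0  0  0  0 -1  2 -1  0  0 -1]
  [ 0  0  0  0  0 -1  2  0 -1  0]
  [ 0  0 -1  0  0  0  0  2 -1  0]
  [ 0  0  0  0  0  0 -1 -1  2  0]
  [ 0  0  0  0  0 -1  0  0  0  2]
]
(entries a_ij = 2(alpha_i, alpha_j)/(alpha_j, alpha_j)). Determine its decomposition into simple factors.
C_3 + D_7

The diagram associated to this matrix has two connected components: the simple roots {alpha_1, alpha_2, alpha_4} form a chain of 3 nodes with a double edge at one end; the terminal node there is the unique long simple root (C_3), and {alpha_3, alpha_5, alpha_6, alpha_7, alpha_8, alpha_9, alpha_10} form a chain of 5 nodes with a fork of two nodes at one end (D_7). A semisimple Lie algebra decomposes uniquely as the direct sum of simple ideals, one per connected component of its Dynkin diagram, so g ≅ C_3 ⊕ D_7 (dimension 21 + 91 = 112).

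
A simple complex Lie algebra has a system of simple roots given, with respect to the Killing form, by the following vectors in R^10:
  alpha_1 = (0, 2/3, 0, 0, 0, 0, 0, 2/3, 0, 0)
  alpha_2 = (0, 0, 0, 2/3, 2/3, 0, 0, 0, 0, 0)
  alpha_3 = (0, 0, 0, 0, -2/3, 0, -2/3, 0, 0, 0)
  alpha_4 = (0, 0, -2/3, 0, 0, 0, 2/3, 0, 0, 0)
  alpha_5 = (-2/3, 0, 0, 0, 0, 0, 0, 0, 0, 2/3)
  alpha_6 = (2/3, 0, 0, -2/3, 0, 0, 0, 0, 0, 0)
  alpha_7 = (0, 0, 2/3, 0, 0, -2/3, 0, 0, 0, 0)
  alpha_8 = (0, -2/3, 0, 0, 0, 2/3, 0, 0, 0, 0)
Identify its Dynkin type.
type A_8

Compute the Cartan integers a_ij = 2(alpha_i, alpha_j)/(alpha_j, alpha_j); the resulting 8x8 Cartan matrix is
[[2, 0, 0, 0, 0, 0, 0, -1], [0, 2, -1, 0, 0, -1, 0, 0], [0, -1, 2, -1, 0, 0, 0, 0], [0, 0, -1, 2, 0, 0, -1, 0], [0, 0, 0, 0, 2, -1, 0, 0], [0, -1, 0, 0, -1, 2, 0, 0], [0, 0, 0, -1, 0, 0, 2, -1], [-1, 0, 0, 0, 0, 0, -1, 2]].
All simple roots have the same length, so the diagram is simply laced. The associated Dynkin diagram is a chain of 8 nodes with single edges (A_8), so the type is A_8 (the algebra sl(9)).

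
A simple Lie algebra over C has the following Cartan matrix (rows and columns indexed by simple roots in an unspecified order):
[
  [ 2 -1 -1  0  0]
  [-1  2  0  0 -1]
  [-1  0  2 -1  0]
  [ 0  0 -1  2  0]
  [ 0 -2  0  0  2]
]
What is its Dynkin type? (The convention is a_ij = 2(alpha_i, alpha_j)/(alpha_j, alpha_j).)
The matrix has rank 5 with 2's on the diagonal. Reading the off-diagonal entries as Dynkin edges (a single edge where a_ij = a_ji = -1; a double or triple edge where a_ij * a_ji = 2 or 3), the diagram is a chain of 5 nodes with a double edge at one end; the terminal node there is the unique long simple root (C_5). One simple-root ordering that puts it in standard form is (alpha_4, alpha_3, alpha_1, alpha_2, alpha_5). So the algebra is type C_5, i.e. sp(10).

C5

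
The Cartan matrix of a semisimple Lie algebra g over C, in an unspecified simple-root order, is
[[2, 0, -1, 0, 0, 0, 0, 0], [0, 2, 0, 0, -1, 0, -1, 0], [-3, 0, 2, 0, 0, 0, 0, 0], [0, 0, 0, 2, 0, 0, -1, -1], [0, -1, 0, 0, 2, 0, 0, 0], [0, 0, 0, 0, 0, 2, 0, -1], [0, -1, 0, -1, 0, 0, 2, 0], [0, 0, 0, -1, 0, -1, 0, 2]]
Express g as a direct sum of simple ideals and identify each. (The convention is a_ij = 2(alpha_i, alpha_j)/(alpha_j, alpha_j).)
The diagram associated to this matrix has two connected components: the simple roots {alpha_2, alpha_4, alpha_5, alpha_6, alpha_7, alpha_8} form a chain of 6 nodes with single edges (A_6), and {alpha_1, alpha_3} form two nodes joined by a triple edge (G_2). A semisimple Lie algebra decomposes uniquely as the direct sum of simple ideals, one per connected component of its Dynkin diagram, so g ≅ A_6 ⊕ G_2 (dimension 48 + 14 = 62).

A_6 ⊕ G_2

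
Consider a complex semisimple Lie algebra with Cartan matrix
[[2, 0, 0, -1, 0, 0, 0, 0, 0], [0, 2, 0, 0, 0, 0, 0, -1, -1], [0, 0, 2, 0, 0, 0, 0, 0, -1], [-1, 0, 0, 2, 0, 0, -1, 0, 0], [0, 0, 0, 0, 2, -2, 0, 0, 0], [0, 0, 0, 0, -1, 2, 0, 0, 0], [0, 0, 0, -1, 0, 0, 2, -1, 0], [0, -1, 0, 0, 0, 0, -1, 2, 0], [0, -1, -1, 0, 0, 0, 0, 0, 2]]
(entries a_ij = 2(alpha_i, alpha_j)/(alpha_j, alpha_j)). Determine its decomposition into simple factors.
type A_7 ⊕ type B_2

The diagram associated to this matrix has two connected components: the simple roots {alpha_1, alpha_2, alpha_3, alpha_4, alpha_7, alpha_8, alpha_9} form a chain of 7 nodes with single edges (A_7), and {alpha_5, alpha_6} form a chain of 2 nodes with a double edge at one end; the terminal node there is the unique short simple root (B_2). A semisimple Lie algebra decomposes uniquely as the direct sum of simple ideals, one per connected component of its Dynkin diagram, so g ≅ A_7 ⊕ B_2 (dimension 63 + 10 = 73).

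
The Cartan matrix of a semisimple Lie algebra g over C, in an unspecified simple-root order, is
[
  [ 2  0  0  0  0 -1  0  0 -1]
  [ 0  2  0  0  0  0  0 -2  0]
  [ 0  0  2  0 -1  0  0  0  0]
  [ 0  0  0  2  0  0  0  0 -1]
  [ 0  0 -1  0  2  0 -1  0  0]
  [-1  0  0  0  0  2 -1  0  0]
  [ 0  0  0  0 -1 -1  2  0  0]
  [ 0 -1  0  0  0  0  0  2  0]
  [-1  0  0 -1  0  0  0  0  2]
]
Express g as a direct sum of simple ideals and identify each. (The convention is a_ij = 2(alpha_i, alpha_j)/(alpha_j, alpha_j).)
A7 ⊕ B2

The diagram associated to this matrix has two connected components: the simple roots {alpha_1, alpha_3, alpha_4, alpha_5, alpha_6, alpha_7, alpha_9} form a chain of 7 nodes with single edges (A_7), and {alpha_2, alpha_8} form a chain of 2 nodes with a double edge at one end; the terminal node there is the unique short simple root (B_2). A semisimple Lie algebra decomposes uniquely as the direct sum of simple ideals, one per connected component of its Dynkin diagram, so g ≅ A_7 ⊕ B_2 (dimension 63 + 10 = 73).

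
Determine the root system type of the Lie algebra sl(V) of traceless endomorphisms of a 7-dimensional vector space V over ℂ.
A_6

This is sl(7), which has dimension 7^2 - 1 = 48 and rank 7 - 1 = 6 (a Cartan subalgebra is the diagonal traceless matrices). In the classification of classical Lie algebras, the special linear algebra sl(n+1) has type A_n; here n = 6, so the Dynkin diagram is a chain of 6 nodes with single edges (A_6). Hence the type is A_6.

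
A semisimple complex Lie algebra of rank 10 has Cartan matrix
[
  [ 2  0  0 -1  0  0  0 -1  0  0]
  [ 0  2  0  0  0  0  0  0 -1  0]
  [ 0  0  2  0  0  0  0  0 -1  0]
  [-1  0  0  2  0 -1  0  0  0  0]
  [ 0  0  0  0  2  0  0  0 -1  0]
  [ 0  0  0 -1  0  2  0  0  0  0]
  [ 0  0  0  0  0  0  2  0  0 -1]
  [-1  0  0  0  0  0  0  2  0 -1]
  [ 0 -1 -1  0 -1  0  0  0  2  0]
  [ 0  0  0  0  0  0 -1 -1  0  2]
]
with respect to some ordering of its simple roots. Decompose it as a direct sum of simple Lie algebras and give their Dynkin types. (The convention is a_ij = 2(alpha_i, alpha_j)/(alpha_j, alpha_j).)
type A_6 + type D_4

The diagram associated to this matrix has two connected components: the simple roots {alpha_1, alpha_4, alpha_6, alpha_7, alpha_8, alpha_10} form a chain of 6 nodes with single edges (A_6), and {alpha_2, alpha_3, alpha_5, alpha_9} form a chain of 2 nodes with a fork of two nodes at one end (D_4). A semisimple Lie algebra decomposes uniquely as the direct sum of simple ideals, one per connected component of its Dynkin diagram, so g ≅ A_6 ⊕ D_4 (dimension 48 + 28 = 76).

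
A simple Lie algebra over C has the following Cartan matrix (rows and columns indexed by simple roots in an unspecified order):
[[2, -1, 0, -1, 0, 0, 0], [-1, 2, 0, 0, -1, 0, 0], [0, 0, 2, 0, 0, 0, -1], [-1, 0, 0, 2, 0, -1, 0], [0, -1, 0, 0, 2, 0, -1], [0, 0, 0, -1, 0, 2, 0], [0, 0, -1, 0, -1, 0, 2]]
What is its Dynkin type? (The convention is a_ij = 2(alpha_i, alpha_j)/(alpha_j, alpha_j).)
type A_7

The matrix has rank 7 with 2's on the diagonal. Reading the off-diagonal entries as Dynkin edges (a single edge where a_ij = a_ji = -1; a double or triple edge where a_ij * a_ji = 2 or 3), the diagram is a chain of 7 nodes with single edges (A_7). One simple-root ordering that puts it in standard form is (alpha_6, alpha_4, alpha_1, alpha_2, alpha_5, alpha_7, alpha_3). So the algebra is type A_7, i.e. sl(8).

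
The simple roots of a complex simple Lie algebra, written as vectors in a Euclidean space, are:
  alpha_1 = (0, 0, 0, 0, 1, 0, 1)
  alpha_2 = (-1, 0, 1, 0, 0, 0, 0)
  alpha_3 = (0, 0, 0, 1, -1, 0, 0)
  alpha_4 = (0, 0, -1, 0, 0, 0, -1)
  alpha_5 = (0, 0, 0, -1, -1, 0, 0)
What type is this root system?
Compute the Cartan integers a_ij = 2(alpha_i, alpha_j)/(alpha_j, alpha_j); the resulting 5x5 Cartan matrix is
[[2, 0, -1, -1, -1], [0, 2, 0, -1, 0], [-1, 0, 2, 0, 0], [-1, -1, 0, 2, 0], [-1, 0, 0, 0, 2]].
All simple roots have the same length, so the diagram is simply laced. The associated Dynkin diagram is a chain of 3 nodes with a fork of two nodes at one end (D_5), so the type is D_5 (the algebra so(10)).

D_5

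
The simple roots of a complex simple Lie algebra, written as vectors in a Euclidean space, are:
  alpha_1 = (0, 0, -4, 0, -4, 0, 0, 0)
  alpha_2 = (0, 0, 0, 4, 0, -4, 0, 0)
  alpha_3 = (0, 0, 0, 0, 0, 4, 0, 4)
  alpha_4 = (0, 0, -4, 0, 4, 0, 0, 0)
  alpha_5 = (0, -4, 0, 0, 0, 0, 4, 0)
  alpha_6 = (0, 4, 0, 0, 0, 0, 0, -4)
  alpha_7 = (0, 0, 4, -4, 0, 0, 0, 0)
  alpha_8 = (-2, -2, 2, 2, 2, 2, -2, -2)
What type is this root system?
Compute the Cartan integers a_ij = 2(alpha_i, alpha_j)/(alpha_j, alpha_j); the resulting 8x8 Cartan matrix is
[[2, 0, 0, 0, 0, 0, -1, -1], [0, 2, -1, 0, 0, 0, -1, 0], [0, -1, 2, 0, 0, -1, 0, 0], [0, 0, 0, 2, 0, 0, -1, 0], [0, 0, 0, 0, 2, -1, 0, 0], [0, 0, -1, 0, -1, 2, 0, 0], [-1, -1, 0, -1, 0, 0, 2, 0], [-1, 0, 0, 0, 0, 0, 0, 2]].
All simple roots have the same length, so the diagram is simply laced. The associated Dynkin diagram is a chain of 7 nodes with one extra node attached to the third node from one end (E_8), so the type is E_8.

E_8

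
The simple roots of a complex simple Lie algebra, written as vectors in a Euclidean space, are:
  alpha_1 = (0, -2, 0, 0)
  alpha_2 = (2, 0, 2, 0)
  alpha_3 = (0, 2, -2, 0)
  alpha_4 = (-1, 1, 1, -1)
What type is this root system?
Compute the Cartan integers a_ij = 2(alpha_i, alpha_j)/(alpha_j, alpha_j); the resulting 4x4 Cartan matrix is
[[2, 0, -1, -1], [0, 2, -1, 0], [-2, -1, 2, 0], [-1, 0, 0, 2]].
The roots have two lengths (squared-length ratio 2:1); the short ones are alpha_{1,4}. The associated Dynkin diagram is a chain of 4 nodes with a double edge between the middle two (F_4), so the type is F_4.

type F_4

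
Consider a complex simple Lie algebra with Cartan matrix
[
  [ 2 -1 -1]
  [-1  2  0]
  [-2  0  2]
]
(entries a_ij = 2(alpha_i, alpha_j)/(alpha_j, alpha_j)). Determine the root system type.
C3

The matrix has rank 3 with 2's on the diagonal. Reading the off-diagonal entries as Dynkin edges (a single edge where a_ij = a_ji = -1; a double or triple edge where a_ij * a_ji = 2 or 3), the diagram is a chain of 3 nodes with a double edge at one end; the terminal node there is the unique long simple root (C_3). One simple-root ordering that puts it in standard form is (alpha_2, alpha_1, alpha_3). So the algebra is type C_3, i.e. sp(6).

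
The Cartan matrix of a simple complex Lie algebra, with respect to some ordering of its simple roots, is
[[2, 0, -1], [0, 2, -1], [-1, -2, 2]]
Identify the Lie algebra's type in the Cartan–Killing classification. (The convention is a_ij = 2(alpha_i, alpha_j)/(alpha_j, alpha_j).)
The matrix has rank 3 with 2's on the diagonal. Reading the off-diagonal entries as Dynkin edges (a single edge where a_ij = a_ji = -1; a double or triple edge where a_ij * a_ji = 2 or 3), the diagram is a chain of 3 nodes with a double edge at one end; the terminal node there is the unique short simple root (B_3). One simple-root ordering that puts it in standard form is (alpha_1, alpha_3, alpha_2). So the algebra is type B_3, i.e. so(7).

B_3 (so(7))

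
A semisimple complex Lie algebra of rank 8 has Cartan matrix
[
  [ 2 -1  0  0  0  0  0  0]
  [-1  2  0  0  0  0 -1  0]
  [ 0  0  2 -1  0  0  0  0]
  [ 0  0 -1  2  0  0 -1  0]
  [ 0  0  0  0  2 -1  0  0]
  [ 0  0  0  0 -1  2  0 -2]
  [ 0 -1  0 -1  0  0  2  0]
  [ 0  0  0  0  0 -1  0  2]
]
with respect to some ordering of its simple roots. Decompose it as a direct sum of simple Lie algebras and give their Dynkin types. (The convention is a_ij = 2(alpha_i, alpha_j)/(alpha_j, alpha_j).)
type A_5 + type B_3

The diagram associated to this matrix has two connected components: the simple roots {alpha_1, alpha_2, alpha_3, alpha_4, alpha_7} form a chain of 5 nodes with single edges (A_5), and {alpha_5, alpha_6, alpha_8} form a chain of 3 nodes with a double edge at one end; the terminal node there is the unique short simple root (B_3). A semisimple Lie algebra decomposes uniquely as the direct sum of simple ideals, one per connected component of its Dynkin diagram, so g ≅ A_5 ⊕ B_3 (dimension 35 + 21 = 56).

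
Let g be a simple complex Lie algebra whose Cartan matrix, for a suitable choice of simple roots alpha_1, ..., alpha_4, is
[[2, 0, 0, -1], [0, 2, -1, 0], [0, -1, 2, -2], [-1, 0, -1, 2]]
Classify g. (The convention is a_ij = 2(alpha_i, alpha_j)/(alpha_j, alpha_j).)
The matrix has rank 4 with 2's on the diagonal. Reading the off-diagonal entries as Dynkin edges (a single edge where a_ij = a_ji = -1; a double or triple edge where a_ij * a_ji = 2 or 3), the diagram is a chain of 4 nodes with a double edge between the middle two (F_4). One simple-root ordering that puts it in standard form is (alpha_2, alpha_3, alpha_4, alpha_1). So the algebra is type F_4.

F_4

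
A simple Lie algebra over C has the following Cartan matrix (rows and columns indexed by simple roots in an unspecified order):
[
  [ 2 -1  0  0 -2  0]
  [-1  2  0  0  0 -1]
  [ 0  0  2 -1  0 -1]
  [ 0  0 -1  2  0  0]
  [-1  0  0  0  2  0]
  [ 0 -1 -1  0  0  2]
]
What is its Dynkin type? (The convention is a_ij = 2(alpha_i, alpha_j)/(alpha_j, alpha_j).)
type B_6

The matrix has rank 6 with 2's on the diagonal. Reading the off-diagonal entries as Dynkin edges (a single edge where a_ij = a_ji = -1; a double or triple edge where a_ij * a_ji = 2 or 3), the diagram is a chain of 6 nodes with a double edge at one end; the terminal node there is the unique short simple root (B_6). One simple-root ordering that puts it in standard form is (alpha_4, alpha_3, alpha_6, alpha_2, alpha_1, alpha_5). So the algebra is type B_6, i.e. so(13).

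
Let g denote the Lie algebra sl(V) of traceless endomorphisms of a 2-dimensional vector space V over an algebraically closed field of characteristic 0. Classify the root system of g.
A1

This is sl(2), which has dimension 2^2 - 1 = 3 and rank 2 - 1 = 1 (a Cartan subalgebra is the diagonal traceless matrices). In the classification of classical Lie algebras, the special linear algebra sl(n+1) has type A_n; here n = 1, so the Dynkin diagram is a chain of 1 nodes with single edges (A_1). Hence the type is A_1.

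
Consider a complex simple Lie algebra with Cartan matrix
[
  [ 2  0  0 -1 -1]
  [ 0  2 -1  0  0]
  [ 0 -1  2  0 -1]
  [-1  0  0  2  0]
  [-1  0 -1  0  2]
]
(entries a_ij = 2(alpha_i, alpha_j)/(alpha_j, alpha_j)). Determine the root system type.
The matrix has rank 5 with 2's on the diagonal. Reading the off-diagonal entries as Dynkin edges (a single edge where a_ij = a_ji = -1; a double or triple edge where a_ij * a_ji = 2 or 3), the diagram is a chain of 5 nodes with single edges (A_5). One simple-root ordering that puts it in standard form is (alpha_2, alpha_3, alpha_5, alpha_1, alpha_4). So the algebra is type A_5, i.e. sl(6).

A_5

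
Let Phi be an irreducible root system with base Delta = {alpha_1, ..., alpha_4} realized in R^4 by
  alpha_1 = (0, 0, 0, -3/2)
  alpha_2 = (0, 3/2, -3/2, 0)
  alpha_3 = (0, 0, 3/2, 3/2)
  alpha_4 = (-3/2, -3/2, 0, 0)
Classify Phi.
B4

Compute the Cartan integers a_ij = 2(alpha_i, alpha_j)/(alpha_j, alpha_j); the resulting 4x4 Cartan matrix is
[[2, 0, -1, 0], [0, 2, -1, -1], [-2, -1, 2, 0], [0, -1, 0, 2]].
The roots have two lengths (squared-length ratio 2:1); the short ones are alpha_{1}. The associated Dynkin diagram is a chain of 4 nodes with a double edge at one end; the terminal node there is the unique short simple root (B_4), so the type is B_4 (the algebra so(9)).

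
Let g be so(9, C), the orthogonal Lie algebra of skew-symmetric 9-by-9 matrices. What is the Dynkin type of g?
B4

This is so(9) with 9 odd, which has dimension 9(9-1)/2 = 36 and rank (9-1)/2 = 4. In the classification of classical Lie algebras, the orthogonal algebra so(2n+1) in an odd number of variables has type B_n; here n = 4, so the Dynkin diagram is a chain of 4 nodes with a double edge at one end; the terminal node there is the unique short simple root (B_4). Hence the type is B_4.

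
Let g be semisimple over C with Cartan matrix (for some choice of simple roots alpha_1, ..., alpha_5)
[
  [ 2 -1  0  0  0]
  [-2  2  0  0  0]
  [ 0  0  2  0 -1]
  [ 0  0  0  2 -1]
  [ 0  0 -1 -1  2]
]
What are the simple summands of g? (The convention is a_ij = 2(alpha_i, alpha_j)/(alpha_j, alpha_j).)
A_3 (sl(4)) + B_2 (so(5))

The diagram associated to this matrix has two connected components: the simple roots {alpha_3, alpha_4, alpha_5} form a chain of 3 nodes with single edges (A_3), and {alpha_1, alpha_2} form a chain of 2 nodes with a double edge at one end; the terminal node there is the unique short simple root (B_2). A semisimple Lie algebra decomposes uniquely as the direct sum of simple ideals, one per connected component of its Dynkin diagram, so g ≅ A_3 ⊕ B_2 (dimension 15 + 10 = 25).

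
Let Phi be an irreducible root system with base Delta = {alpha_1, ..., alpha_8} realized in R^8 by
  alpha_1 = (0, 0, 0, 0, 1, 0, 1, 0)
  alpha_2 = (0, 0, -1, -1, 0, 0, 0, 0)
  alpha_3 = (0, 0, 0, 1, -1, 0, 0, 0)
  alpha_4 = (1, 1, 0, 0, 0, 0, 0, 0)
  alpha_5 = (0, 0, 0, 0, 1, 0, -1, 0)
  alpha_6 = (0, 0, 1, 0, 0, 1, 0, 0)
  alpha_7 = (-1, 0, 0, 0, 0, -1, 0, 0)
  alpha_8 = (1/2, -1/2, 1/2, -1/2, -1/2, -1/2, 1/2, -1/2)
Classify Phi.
Compute the Cartan integers a_ij = 2(alpha_i, alpha_j)/(alpha_j, alpha_j); the resulting 8x8 Cartan matrix is
[[2, 0, -1, 0, 0, 0, 0, 0], [0, 2, -1, 0, 0, -1, 0, 0], [-1, -1, 2, 0, -1, 0, 0, 0], [0, 0, 0, 2, 0, 0, -1, 0], [0, 0, -1, 0, 2, 0, 0, -1], [0, -1, 0, 0, 0, 2, -1, 0], [0, 0, 0, -1, 0, -1, 2, 0], [0, 0, 0, 0, -1, 0, 0, 2]].
All simple roots have the same length, so the diagram is simply laced. The associated Dynkin diagram is a chain of 7 nodes with one extra node attached to the third node from one end (E_8), so the type is E_8.

E_8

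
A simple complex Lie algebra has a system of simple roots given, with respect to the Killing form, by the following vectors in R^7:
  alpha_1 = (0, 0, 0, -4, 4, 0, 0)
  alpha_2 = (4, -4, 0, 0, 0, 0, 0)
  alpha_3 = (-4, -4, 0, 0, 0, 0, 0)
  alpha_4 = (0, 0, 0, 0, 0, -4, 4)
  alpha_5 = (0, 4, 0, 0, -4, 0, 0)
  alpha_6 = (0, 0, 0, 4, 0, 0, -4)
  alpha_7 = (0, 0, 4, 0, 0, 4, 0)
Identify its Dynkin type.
Compute the Cartan integers a_ij = 2(alpha_i, alpha_j)/(alpha_j, alpha_j); the resulting 7x7 Cartan matrix is
[[2, 0, 0, 0, -1, -1, 0], [0, 2, 0, 0, -1, 0, 0], [0, 0, 2, 0, -1, 0, 0], [0, 0, 0, 2, 0, -1, -1], [-1, -1, -1, 0, 2, 0, 0], [-1, 0, 0, -1, 0, 2, 0], [0, 0, 0, -1, 0, 0, 2]].
All simple roots have the same length, so the diagram is simply laced. The associated Dynkin diagram is a chain of 5 nodes with a fork of two nodes at one end (D_7), so the type is D_7 (the algebra so(14)).

type D_7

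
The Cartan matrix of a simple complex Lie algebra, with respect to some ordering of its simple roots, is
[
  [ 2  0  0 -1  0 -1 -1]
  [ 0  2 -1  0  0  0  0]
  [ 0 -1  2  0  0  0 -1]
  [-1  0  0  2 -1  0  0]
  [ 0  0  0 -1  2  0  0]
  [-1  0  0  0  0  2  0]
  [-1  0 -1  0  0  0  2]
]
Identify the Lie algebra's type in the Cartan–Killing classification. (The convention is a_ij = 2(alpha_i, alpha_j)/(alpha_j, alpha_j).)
The matrix has rank 7 with 2's on the diagonal. Reading the off-diagonal entries as Dynkin edges (a single edge where a_ij = a_ji = -1; a double or triple edge where a_ij * a_ji = 2 or 3), the diagram is a chain of 6 nodes with one extra node attached to the third node from one end (E_7). One simple-root ordering that puts it in standard form is (alpha_5, alpha_6, alpha_4, alpha_1, alpha_7, alpha_3, alpha_2). So the algebra is type E_7.

E_7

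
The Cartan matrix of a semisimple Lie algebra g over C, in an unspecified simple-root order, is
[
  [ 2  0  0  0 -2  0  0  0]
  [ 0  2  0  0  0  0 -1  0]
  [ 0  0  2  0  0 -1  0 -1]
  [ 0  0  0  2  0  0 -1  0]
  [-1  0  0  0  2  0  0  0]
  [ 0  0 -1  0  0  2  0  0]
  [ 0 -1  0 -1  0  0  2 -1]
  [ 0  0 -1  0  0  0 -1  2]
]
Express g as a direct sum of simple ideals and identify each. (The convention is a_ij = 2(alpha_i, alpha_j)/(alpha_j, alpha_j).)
The diagram associated to this matrix has two connected components: the simple roots {alpha_1, alpha_5} form a chain of 2 nodes with a double edge at one end; the terminal node there is the unique short simple root (B_2), and {alpha_2, alpha_3, alpha_4, alpha_6, alpha_7, alpha_8} form a chain of 4 nodes with a fork of two nodes at one end (D_6). A semisimple Lie algebra decomposes uniquely as the direct sum of simple ideals, one per connected component of its Dynkin diagram, so g ≅ B_2 ⊕ D_6 (dimension 10 + 66 = 76).

B_2 (so(5)) + D_6 (so(12))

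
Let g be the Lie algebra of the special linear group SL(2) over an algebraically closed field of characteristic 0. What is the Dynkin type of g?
type A_1

This is sl(2), which has dimension 2^2 - 1 = 3 and rank 2 - 1 = 1 (a Cartan subalgebra is the diagonal traceless matrices). In the classification of classical Lie algebras, the special linear algebra sl(n+1) has type A_n; here n = 1, so the Dynkin diagram is a chain of 1 nodes with single edges (A_1). Hence the type is A_1.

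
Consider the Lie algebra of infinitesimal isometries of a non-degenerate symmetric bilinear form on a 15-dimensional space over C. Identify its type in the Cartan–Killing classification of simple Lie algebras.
B_7 (so(15))

This is so(15) with 15 odd, which has dimension 15(15-1)/2 = 105 and rank (15-1)/2 = 7. In the classification of classical Lie algebras, the orthogonal algebra so(2n+1) in an odd number of variables has type B_n; here n = 7, so the Dynkin diagram is a chain of 7 nodes with a double edge at one end; the terminal node there is the unique short simple root (B_7). Hence the type is B_7.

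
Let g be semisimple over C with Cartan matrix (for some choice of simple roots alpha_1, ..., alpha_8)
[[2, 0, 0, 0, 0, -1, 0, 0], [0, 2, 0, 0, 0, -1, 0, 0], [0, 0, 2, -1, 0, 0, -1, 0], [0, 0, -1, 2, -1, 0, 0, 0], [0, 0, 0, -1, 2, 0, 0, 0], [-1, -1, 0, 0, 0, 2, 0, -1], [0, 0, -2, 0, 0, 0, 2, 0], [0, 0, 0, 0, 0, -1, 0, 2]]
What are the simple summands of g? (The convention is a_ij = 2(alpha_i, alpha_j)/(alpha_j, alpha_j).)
C_4 (sp(8)) ⊕ D_4 (so(8))

The diagram associated to this matrix has two connected components: the simple roots {alpha_3, alpha_4, alpha_5, alpha_7} form a chain of 4 nodes with a double edge at one end; the terminal node there is the unique long simple root (C_4), and {alpha_1, alpha_2, alpha_6, alpha_8} form a chain of 2 nodes with a fork of two nodes at one end (D_4). A semisimple Lie algebra decomposes uniquely as the direct sum of simple ideals, one per connected component of its Dynkin diagram, so g ≅ C_4 ⊕ D_4 (dimension 36 + 28 = 64).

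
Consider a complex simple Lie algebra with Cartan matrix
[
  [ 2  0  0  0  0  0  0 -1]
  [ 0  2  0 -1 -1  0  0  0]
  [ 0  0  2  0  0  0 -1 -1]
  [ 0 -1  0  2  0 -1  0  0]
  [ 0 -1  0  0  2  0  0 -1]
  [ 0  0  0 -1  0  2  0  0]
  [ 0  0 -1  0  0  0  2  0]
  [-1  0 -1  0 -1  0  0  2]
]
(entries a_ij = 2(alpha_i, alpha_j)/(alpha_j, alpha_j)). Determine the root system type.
E_8

The matrix has rank 8 with 2's on the diagonal. Reading the off-diagonal entries as Dynkin edges (a single edge where a_ij = a_ji = -1; a double or triple edge where a_ij * a_ji = 2 or 3), the diagram is a chain of 7 nodes with one extra node attached to the third node from one end (E_8). One simple-root ordering that puts it in standard form is (alpha_7, alpha_1, alpha_3, alpha_8, alpha_5, alpha_2, alpha_4, alpha_6). So the algebra is type E_8.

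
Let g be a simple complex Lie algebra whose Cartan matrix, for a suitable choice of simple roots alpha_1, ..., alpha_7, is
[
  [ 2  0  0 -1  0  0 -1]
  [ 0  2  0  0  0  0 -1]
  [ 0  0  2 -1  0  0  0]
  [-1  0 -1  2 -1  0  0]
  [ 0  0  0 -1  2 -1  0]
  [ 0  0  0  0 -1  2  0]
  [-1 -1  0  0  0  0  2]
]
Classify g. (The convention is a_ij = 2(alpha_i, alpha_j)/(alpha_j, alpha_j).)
The matrix has rank 7 with 2's on the diagonal. Reading the off-diagonal entries as Dynkin edges (a single edge where a_ij = a_ji = -1; a double or triple edge where a_ij * a_ji = 2 or 3), the diagram is a chain of 6 nodes with one extra node attached to the third node from one end (E_7). One simple-root ordering that puts it in standard form is (alpha_6, alpha_3, alpha_5, alpha_4, alpha_1, alpha_7, alpha_2). So the algebra is type E_7.

type E_7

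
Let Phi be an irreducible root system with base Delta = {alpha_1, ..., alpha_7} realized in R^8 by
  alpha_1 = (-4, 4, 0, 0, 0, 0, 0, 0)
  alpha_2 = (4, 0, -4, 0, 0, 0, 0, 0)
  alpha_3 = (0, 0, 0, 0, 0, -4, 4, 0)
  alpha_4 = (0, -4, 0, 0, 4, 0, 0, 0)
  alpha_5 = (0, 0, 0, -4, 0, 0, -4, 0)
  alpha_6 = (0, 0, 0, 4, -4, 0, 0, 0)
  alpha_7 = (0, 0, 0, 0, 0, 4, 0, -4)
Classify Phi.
Compute the Cartan integers a_ij = 2(alpha_i, alpha_j)/(alpha_j, alpha_j); the resulting 7x7 Cartan matrix is
[[2, -1, 0, -1, 0, 0, 0], [-1, 2, 0, 0, 0, 0, 0], [0, 0, 2, 0, -1, 0, -1], [-1, 0, 0, 2, 0, -1, 0], [0, 0, -1, 0, 2, -1, 0], [0, 0, 0, -1, -1, 2, 0], [0, 0, -1, 0, 0, 0, 2]].
All simple roots have the same length, so the diagram is simply laced. The associated Dynkin diagram is a chain of 7 nodes with single edges (A_7), so the type is A_7 (the algebra sl(8)).

A_7 (sl(8))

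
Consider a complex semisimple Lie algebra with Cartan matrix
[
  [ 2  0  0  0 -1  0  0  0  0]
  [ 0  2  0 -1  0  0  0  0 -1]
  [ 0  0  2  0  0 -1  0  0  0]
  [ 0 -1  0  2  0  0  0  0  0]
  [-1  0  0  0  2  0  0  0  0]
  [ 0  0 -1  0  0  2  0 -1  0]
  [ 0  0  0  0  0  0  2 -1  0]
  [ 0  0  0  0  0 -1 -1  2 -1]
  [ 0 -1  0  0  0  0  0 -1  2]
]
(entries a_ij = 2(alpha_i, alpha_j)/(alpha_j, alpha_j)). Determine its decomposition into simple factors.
The diagram associated to this matrix has two connected components: the simple roots {alpha_1, alpha_5} form a chain of 2 nodes with single edges (A_2), and {alpha_2, alpha_3, alpha_4, alpha_6, alpha_7, alpha_8, alpha_9} form a chain of 6 nodes with one extra node attached to the third node from one end (E_7). A semisimple Lie algebra decomposes uniquely as the direct sum of simple ideals, one per connected component of its Dynkin diagram, so g ≅ A_2 ⊕ E_7 (dimension 8 + 133 = 141).

A_2 + E_7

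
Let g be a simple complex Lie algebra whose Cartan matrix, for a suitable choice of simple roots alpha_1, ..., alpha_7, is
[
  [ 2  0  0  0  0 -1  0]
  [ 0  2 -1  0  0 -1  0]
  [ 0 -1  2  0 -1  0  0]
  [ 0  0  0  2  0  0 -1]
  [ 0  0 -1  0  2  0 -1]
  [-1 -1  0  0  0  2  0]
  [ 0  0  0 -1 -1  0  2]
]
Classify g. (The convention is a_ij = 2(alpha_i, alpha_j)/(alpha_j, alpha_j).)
The matrix has rank 7 with 2's on the diagonal. Reading the off-diagonal entries as Dynkin edges (a single edge where a_ij = a_ji = -1; a double or triple edge where a_ij * a_ji = 2 or 3), the diagram is a chain of 7 nodes with single edges (A_7). One simple-root ordering that puts it in standard form is (alpha_4, alpha_7, alpha_5, alpha_3, alpha_2, alpha_6, alpha_1). So the algebra is type A_7, i.e. sl(8).

A_7 (sl(8))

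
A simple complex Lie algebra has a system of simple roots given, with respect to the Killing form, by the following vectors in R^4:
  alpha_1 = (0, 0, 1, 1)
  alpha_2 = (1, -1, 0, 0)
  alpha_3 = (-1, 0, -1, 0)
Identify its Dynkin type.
Compute the Cartan integers a_ij = 2(alpha_i, alpha_j)/(alpha_j, alpha_j); the resulting 3x3 Cartan matrix is
[[2, 0, -1], [0, 2, -1], [-1, -1, 2]].
All simple roots have the same length, so the diagram is simply laced. The associated Dynkin diagram is a chain of 3 nodes with single edges (A_3), so the type is A_3 (the algebra sl(4)).

A_3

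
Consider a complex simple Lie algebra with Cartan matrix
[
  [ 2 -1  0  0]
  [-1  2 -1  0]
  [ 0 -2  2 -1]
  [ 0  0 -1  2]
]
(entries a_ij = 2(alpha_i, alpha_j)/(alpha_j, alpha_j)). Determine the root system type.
The matrix has rank 4 with 2's on the diagonal. Reading the off-diagonal entries as Dynkin edges (a single edge where a_ij = a_ji = -1; a double or triple edge where a_ij * a_ji = 2 or 3), the diagram is a chain of 4 nodes with a double edge between the middle two (F_4). One simple-root ordering that puts it in standard form is (alpha_4, alpha_3, alpha_2, alpha_1). So the algebra is type F_4.

type F_4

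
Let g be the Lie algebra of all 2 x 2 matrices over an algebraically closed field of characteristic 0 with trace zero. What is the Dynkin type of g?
This is sl(2), which has dimension 2^2 - 1 = 3 and rank 2 - 1 = 1 (a Cartan subalgebra is the diagonal traceless matrices). In the classification of classical Lie algebras, the special linear algebra sl(n+1) has type A_n; here n = 1, so the Dynkin diagram is a chain of 1 nodes with single edges (A_1). Hence the type is A_1.

A_1 (sl(2))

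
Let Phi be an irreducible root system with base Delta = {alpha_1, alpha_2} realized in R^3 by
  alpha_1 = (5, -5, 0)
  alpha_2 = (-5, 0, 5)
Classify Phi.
type A_2

Compute the Cartan integers a_ij = 2(alpha_i, alpha_j)/(alpha_j, alpha_j); the resulting 2x2 Cartan matrix is
[[2, -1], [-1, 2]].
All simple roots have the same length, so the diagram is simply laced. The associated Dynkin diagram is a chain of 2 nodes with single edges (A_2), so the type is A_2 (the algebra sl(3)).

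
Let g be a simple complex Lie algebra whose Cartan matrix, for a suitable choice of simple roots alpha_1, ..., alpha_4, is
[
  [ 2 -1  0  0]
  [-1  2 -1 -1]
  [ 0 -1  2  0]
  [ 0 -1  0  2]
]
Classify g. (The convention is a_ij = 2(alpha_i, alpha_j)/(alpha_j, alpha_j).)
The matrix has rank 4 with 2's on the diagonal. Reading the off-diagonal entries as Dynkin edges (a single edge where a_ij = a_ji = -1; a double or triple edge where a_ij * a_ji = 2 or 3), the diagram is a chain of 2 nodes with a fork of two nodes at one end (D_4). One simple-root ordering that puts it in standard form is (alpha_3, alpha_2, alpha_1, alpha_4). So the algebra is type D_4, i.e. so(8).

D_4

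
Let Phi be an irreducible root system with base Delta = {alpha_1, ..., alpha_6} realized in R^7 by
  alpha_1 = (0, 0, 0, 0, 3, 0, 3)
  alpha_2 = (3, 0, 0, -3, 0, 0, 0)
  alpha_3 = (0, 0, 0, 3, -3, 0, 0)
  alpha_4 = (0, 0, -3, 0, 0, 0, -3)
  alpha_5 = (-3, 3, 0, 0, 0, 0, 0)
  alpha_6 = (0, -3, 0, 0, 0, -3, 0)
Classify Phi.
Compute the Cartan integers a_ij = 2(alpha_i, alpha_j)/(alpha_j, alpha_j); the resulting 6x6 Cartan matrix is
[[2, 0, -1, -1, 0, 0], [0, 2, -1, 0, -1, 0], [-1, -1, 2, 0, 0, 0], [-1, 0, 0, 2, 0, 0], [0, -1, 0, 0, 2, -1], [0, 0, 0, 0, -1, 2]].
All simple roots have the same length, so the diagram is simply laced. The associated Dynkin diagram is a chain of 6 nodes with single edges (A_6), so the type is A_6 (the algebra sl(7)).

A6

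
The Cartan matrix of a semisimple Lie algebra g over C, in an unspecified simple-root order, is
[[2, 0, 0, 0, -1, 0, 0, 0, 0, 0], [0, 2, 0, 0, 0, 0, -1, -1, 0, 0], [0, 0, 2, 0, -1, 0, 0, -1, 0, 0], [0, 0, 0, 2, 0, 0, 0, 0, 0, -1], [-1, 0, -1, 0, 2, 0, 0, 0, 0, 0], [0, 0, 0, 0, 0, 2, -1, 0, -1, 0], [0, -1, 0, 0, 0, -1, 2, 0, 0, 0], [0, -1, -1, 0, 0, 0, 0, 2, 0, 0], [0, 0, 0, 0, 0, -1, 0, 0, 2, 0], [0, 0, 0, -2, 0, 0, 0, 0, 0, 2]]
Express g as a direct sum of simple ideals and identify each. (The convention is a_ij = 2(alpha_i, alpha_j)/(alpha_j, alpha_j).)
A8 ⊕ B2

The diagram associated to this matrix has two connected components: the simple roots {alpha_1, alpha_2, alpha_3, alpha_5, alpha_6, alpha_7, alpha_8, alpha_9} form a chain of 8 nodes with single edges (A_8), and {alpha_4, alpha_10} form a chain of 2 nodes with a double edge at one end; the terminal node there is the unique short simple root (B_2). A semisimple Lie algebra decomposes uniquely as the direct sum of simple ideals, one per connected component of its Dynkin diagram, so g ≅ A_8 ⊕ B_2 (dimension 80 + 10 = 90).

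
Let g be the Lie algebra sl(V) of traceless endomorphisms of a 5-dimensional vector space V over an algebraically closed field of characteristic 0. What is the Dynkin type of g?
This is sl(5), which has dimension 5^2 - 1 = 24 and rank 5 - 1 = 4 (a Cartan subalgebra is the diagonal traceless matrices). In the classification of classical Lie algebras, the special linear algebra sl(n+1) has type A_n; here n = 4, so the Dynkin diagram is a chain of 4 nodes with single edges (A_4). Hence the type is A_4.

A_4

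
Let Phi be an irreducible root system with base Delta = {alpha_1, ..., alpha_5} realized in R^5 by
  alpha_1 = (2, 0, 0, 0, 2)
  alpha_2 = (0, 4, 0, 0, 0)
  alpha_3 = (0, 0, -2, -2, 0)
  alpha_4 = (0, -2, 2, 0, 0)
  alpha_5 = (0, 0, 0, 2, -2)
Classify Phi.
C5

Compute the Cartan integers a_ij = 2(alpha_i, alpha_j)/(alpha_j, alpha_j); the resulting 5x5 Cartan matrix is
[[2, 0, 0, 0, -1], [0, 2, 0, -2, 0], [0, 0, 2, -1, -1], [0, -1, -1, 2, 0], [-1, 0, -1, 0, 2]].
The roots have two lengths (squared-length ratio 2:1); the short ones are alpha_{1,3,4,5}. The associated Dynkin diagram is a chain of 5 nodes with a double edge at one end; the terminal node there is the unique long simple root (C_5), so the type is C_5 (the algebra sp(10)).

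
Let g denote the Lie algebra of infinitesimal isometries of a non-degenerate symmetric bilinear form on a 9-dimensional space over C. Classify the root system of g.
B4

This is so(9) with 9 odd, which has dimension 9(9-1)/2 = 36 and rank (9-1)/2 = 4. In the classification of classical Lie algebras, the orthogonal algebra so(2n+1) in an odd number of variables has type B_n; here n = 4, so the Dynkin diagram is a chain of 4 nodes with a double edge at one end; the terminal node there is the unique short simple root (B_4). Hence the type is B_4.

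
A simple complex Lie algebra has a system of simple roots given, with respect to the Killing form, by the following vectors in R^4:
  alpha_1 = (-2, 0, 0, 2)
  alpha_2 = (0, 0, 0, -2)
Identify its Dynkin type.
Compute the Cartan integers a_ij = 2(alpha_i, alpha_j)/(alpha_j, alpha_j); the resulting 2x2 Cartan matrix is
[[2, -2], [-1, 2]].
The roots have two lengths (squared-length ratio 2:1); the short ones are alpha_{2}. The associated Dynkin diagram is a chain of 2 nodes with a double edge at one end; the terminal node there is the unique short simple root (B_2), so the type is B_2 (the algebra so(5)).

B_2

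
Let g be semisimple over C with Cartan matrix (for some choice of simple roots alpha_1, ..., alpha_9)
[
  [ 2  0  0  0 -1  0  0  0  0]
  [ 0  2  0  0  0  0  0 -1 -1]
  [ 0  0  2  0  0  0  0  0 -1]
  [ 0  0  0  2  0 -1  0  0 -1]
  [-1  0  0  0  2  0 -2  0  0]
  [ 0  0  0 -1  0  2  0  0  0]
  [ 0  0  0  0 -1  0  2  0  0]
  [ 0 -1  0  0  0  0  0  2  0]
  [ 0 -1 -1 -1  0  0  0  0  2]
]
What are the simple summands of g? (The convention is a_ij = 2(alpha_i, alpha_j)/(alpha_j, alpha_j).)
B3 ⊕ E6

The diagram associated to this matrix has two connected components: the simple roots {alpha_1, alpha_5, alpha_7} form a chain of 3 nodes with a double edge at one end; the terminal node there is the unique short simple root (B_3), and {alpha_2, alpha_3, alpha_4, alpha_6, alpha_8, alpha_9} form a chain of 5 nodes with one extra node attached to the third node from one end (E_6). A semisimple Lie algebra decomposes uniquely as the direct sum of simple ideals, one per connected component of its Dynkin diagram, so g ≅ B_3 ⊕ E_6 (dimension 21 + 78 = 99).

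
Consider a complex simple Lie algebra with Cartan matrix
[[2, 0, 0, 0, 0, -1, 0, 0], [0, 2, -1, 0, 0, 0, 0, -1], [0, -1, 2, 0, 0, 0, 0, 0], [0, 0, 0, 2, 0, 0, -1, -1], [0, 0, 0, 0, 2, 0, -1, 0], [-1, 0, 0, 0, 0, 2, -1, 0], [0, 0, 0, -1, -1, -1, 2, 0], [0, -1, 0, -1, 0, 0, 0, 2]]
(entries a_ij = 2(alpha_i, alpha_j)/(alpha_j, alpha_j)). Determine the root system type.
The matrix has rank 8 with 2's on the diagonal. Reading the off-diagonal entries as Dynkin edges (a single edge where a_ij = a_ji = -1; a double or triple edge where a_ij * a_ji = 2 or 3), the diagram is a chain of 7 nodes with one extra node attached to the third node from one end (E_8). One simple-root ordering that puts it in standard form is (alpha_1, alpha_5, alpha_6, alpha_7, alpha_4, alpha_8, alpha_2, alpha_3). So the algebra is type E_8.

E_8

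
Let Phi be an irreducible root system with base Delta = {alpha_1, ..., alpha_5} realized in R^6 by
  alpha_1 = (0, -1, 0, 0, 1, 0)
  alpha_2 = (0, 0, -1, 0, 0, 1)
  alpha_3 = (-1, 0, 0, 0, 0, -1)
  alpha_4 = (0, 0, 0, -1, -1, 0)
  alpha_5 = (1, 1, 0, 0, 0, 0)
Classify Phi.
Compute the Cartan integers a_ij = 2(alpha_i, alpha_j)/(alpha_j, alpha_j); the resulting 5x5 Cartan matrix is
[[2, 0, 0, -1, -1], [0, 2, -1, 0, 0], [0, -1, 2, 0, -1], [-1, 0, 0, 2, 0], [-1, 0, -1, 0, 2]].
All simple roots have the same length, so the diagram is simply laced. The associated Dynkin diagram is a chain of 5 nodes with single edges (A_5), so the type is A_5 (the algebra sl(6)).

A5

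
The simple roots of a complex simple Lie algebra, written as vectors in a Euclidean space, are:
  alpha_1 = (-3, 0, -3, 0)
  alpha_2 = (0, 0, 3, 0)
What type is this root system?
B_2 (so(5))

Compute the Cartan integers a_ij = 2(alpha_i, alpha_j)/(alpha_j, alpha_j); the resulting 2x2 Cartan matrix is
[[2, -2], [-1, 2]].
The roots have two lengths (squared-length ratio 2:1); the short ones are alpha_{2}. The associated Dynkin diagram is a chain of 2 nodes with a double edge at one end; the terminal node there is the unique short simple root (B_2), so the type is B_2 (the algebra so(5)).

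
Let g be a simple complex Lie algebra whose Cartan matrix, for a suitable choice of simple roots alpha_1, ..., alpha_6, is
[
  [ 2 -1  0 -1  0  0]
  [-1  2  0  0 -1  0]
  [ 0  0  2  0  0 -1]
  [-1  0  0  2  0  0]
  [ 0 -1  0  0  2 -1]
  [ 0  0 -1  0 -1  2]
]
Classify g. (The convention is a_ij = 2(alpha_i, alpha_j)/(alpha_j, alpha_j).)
A_6 (sl(7))

The matrix has rank 6 with 2's on the diagonal. Reading the off-diagonal entries as Dynkin edges (a single edge where a_ij = a_ji = -1; a double or triple edge where a_ij * a_ji = 2 or 3), the diagram is a chain of 6 nodes with single edges (A_6). One simple-root ordering that puts it in standard form is (alpha_3, alpha_6, alpha_5, alpha_2, alpha_1, alpha_4). So the algebra is type A_6, i.e. sl(7).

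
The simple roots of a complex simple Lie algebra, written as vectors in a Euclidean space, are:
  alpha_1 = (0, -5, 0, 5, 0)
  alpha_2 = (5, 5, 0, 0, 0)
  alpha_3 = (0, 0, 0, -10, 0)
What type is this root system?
Compute the Cartan integers a_ij = 2(alpha_i, alpha_j)/(alpha_j, alpha_j); the resulting 3x3 Cartan matrix is
[[2, -1, -1], [-1, 2, 0], [-2, 0, 2]].
The roots have two lengths (squared-length ratio 2:1); the short ones are alpha_{1,2}. The associated Dynkin diagram is a chain of 3 nodes with a double edge at one end; the terminal node there is the unique long simple root (C_3), so the type is C_3 (the algebra sp(6)).

C3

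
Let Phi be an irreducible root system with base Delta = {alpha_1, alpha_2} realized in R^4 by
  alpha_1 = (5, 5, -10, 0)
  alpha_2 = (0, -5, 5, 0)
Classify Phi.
Compute the Cartan integers a_ij = 2(alpha_i, alpha_j)/(alpha_j, alpha_j); the resulting 2x2 Cartan matrix is
[[2, -3], [-1, 2]].
The roots have two lengths (squared-length ratio 3:1); the short ones are alpha_{2}. The associated Dynkin diagram is two nodes joined by a triple edge (G_2), so the type is G_2.

G2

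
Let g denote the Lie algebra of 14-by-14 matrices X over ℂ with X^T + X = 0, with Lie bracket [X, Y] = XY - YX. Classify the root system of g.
This is so(14) with 14 even, which has dimension 14(14-1)/2 = 91 and rank 14/2 = 7. In the classification of classical Lie algebras, the orthogonal algebra so(2n) in an even number of variables has type D_n; here n = 7, so the Dynkin diagram is a chain of 5 nodes with a fork of two nodes at one end (D_7). Hence the type is D_7.

D_7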